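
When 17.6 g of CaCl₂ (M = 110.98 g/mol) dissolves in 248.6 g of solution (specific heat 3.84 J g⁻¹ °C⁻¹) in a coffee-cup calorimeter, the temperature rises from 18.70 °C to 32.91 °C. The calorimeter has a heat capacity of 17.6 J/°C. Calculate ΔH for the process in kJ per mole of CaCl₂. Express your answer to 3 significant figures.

ΔH = -87.1 kJ/mol

|ΔT| = |32.91 − 18.70| = 14.21 °C
|q_surr| = (248.6 × 3.84 + 17.6) × 14.21 = 972.224 × 14.21 = 13820 J
n(CaCl₂) = 17.6 / 110.98 = 0.1586 mol
Temperature rose, so q_rxn = −|q_surr| = -13.82 kJ
ΔH = q_rxn / n = -87.14 kJ/mol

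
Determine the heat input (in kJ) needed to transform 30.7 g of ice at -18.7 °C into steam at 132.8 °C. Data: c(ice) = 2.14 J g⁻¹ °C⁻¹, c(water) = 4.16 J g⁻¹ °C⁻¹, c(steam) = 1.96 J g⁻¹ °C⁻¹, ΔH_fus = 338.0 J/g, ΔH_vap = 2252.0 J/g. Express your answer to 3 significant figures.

q = 95.5 kJ

q1 (heat ice -18.7→0.0 °C): 30.7 × 2.14 × 18.7 = 1229 J
q2 (melt at 0 °C): 30.7 × 338.0 = 10377 J
q3 (heat water 0.0→100.0 °C): 30.7 × 4.16 × 100.0 = 12771 J
q4 (vaporize at 100 °C): 30.7 × 2252.0 = 69136 J
q5 (heat steam 100.0→132.8 °C): 30.7 × 1.96 × 32.8 = 1974 J
Total: 1229 + 10377 + 12771 + 69136 + 1974 = 95487 J = 95.5 kJ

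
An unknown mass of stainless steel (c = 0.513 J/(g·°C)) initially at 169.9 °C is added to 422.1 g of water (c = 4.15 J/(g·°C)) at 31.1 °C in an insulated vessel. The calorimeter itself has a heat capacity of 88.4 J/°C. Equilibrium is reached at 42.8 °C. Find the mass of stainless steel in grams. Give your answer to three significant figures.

m = 330 g

q_gained = (422.1 × 4.15 + 88.4) × (42.8 − 31.1) = 21530 J
q_lost = m × 0.513 × (169.9 − 42.8) = 65.2023 m
m = 21530 / 65.2023 = 330 g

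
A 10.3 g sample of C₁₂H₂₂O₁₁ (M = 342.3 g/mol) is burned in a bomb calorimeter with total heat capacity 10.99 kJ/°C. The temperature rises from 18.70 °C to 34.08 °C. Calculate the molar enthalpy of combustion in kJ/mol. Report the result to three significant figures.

ΔT = 34.08 − 18.70 = 15.38 °C
q_cal = C_cal × ΔT = 10.99 × 15.38 = 169.0262 kJ
n = 10.3 / 342.3 = 0.03009 mol
q_rxn = −q_cal = -169.0262 kJ
ΔH = -169.0262 / 0.03009 = -5617 kJ/mol

ΔH = -5620 kJ/mol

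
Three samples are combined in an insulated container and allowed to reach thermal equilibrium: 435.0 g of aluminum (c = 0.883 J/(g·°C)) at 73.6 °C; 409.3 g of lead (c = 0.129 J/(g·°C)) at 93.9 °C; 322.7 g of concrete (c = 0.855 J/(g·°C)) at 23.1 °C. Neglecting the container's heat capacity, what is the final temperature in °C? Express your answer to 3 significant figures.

T_f = 55.6 °C

Σ mᵢcᵢ(T − Tᵢ) = 0  ⇒  T = Σ mᵢcᵢTᵢ / Σ mᵢcᵢ
Σ mᵢcᵢ = 435.0×0.883 + 409.3×0.129 + 322.7×0.855 = 712.8132
Σ mᵢcᵢTᵢ = 384.105×73.6 + 52.7997×93.9 + 275.9085×23.1 = 39602
T = 39602 / 712.8132 = 55.56 °C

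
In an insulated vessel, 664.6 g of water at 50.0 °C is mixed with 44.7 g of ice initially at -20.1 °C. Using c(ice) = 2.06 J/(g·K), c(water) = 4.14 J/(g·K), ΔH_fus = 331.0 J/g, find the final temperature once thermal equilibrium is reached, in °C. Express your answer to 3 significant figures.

T_f = 41.2 °C

Heat to bring ice to 0 °C and melt it: q₁ = 44.7×2.06×20.1 + 44.7×331.0 = 16647 J
Heat the water can supply cooling to 0 °C: 664.6×4.14×50.0 = 137572 J > q₁, so all ice melts.
Energy balance: 664.6×4.14×(50.0 − T) = 16647 + 44.7×4.14×(T − 0)
2751.444(50.0 − T) = 16647 + 185.058 T
137572 − 16647 = 2936.502 T
T = 120925 / 2936.502 = 41.18 °C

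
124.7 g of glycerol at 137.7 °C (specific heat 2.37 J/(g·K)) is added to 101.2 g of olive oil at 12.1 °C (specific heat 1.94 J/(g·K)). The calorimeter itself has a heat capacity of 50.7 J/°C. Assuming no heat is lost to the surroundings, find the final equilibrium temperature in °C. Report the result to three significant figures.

Heat lost by glycerol = heat gained by olive oil + calorimeter.
(124.7)(2.37)(137.7 − T) = [(101.2)(1.94) + 50.7](T − 12.1)
295.539 (137.7 − T) = 247.028 (T − 12.1)
40696 − 295.539 T = 247.028 T − 2989.0
43685.0 = 542.567 T
T = 80.52 °C

T_f = 80.5 °C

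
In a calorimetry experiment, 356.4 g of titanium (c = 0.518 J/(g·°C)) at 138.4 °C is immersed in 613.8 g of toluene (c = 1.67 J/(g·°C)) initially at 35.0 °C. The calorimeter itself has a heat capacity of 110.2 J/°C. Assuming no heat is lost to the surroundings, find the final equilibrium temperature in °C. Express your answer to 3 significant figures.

Heat lost by titanium = heat gained by toluene + calorimeter.
(356.4)(0.518)(138.4 − T) = [(613.8)(1.67) + 110.2](T − 35.0)
184.6152 (138.4 − T) = 1135.246 (T − 35.0)
25551 − 184.6152 T = 1135.246 T − 39734
65285 = 1319.8612 T
T = 49.46 °C

T_f = 49.5 °C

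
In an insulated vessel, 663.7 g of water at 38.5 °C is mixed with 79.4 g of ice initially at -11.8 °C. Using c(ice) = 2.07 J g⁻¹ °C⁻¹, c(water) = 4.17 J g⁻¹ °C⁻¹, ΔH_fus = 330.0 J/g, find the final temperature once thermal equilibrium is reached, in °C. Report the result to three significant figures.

T_f = 25.3 °C

Heat to bring ice to 0 °C and melt it: q₁ = 79.4×2.07×11.8 + 79.4×330.0 = 28141 J
Heat the water can supply cooling to 0 °C: 663.7×4.17×38.5 = 106554 J > q₁, so all ice melts.
Energy balance: 663.7×4.17×(38.5 − T) = 28141 + 79.4×4.17×(T − 0)
2767.629(38.5 − T) = 28141 + 331.098 T
106554 − 28141 = 3098.727 T
T = 78413 / 3098.727 = 25.30 °C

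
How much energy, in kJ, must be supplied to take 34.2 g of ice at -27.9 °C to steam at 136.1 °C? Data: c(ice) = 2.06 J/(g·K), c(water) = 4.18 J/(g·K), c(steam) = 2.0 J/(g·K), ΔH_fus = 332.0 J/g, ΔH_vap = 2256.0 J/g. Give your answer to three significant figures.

q = 107 kJ

q1 (heat ice -27.9→0.0 °C): 34.2 × 2.06 × 27.9 = 1966 J
q2 (melt at 0 °C): 34.2 × 332.0 = 11354 J
q3 (heat water 0.0→100.0 °C): 34.2 × 4.18 × 100.0 = 14296 J
q4 (vaporize at 100 °C): 34.2 × 2256.0 = 77155 J
q5 (heat steam 100.0→136.1 °C): 34.2 × 2.0 × 36.1 = 2469 J
Total: 1966 + 11354 + 14296 + 77155 + 2469 = 107240 J = 107 kJ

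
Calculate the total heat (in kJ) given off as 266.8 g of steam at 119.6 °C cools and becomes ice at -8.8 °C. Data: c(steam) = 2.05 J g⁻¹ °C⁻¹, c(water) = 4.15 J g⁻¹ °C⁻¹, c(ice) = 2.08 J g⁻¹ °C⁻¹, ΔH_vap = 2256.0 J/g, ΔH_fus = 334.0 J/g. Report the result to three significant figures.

q1 (cool steam 119.6→100 °C): 266.8 × 2.05 × 19.6 = 10720 J
q2 (condense at 100 °C): 266.8 × 2256.0 = 601901 J
q3 (cool water 100→0 °C): 266.8 × 4.15 × 100.0 = 110722 J
q4 (freeze at 0 °C): 266.8 × 334.0 = 89111 J
q5 (cool ice 0→-8.8 °C): 266.8 × 2.08 × 8.8 = 4884 J
Total: 10720 + 601901 + 110722 + 89111 + 4884 = 817338 J = 817 kJ

q = 817 kJ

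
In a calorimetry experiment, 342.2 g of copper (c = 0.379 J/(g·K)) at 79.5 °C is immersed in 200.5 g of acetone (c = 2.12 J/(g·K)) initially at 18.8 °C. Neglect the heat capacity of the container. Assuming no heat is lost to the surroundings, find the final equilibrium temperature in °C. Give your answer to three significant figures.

Heat lost by copper = heat gained by acetone.
(342.2)(0.379)(79.5 − T) = (200.5)(2.12)(T − 18.8)
129.6938 (79.5 − T) = 425.06 (T − 18.8)
10311 − 129.6938 T = 425.06 T − 7991.1
18302.1 = 554.7538 T
T = 32.99 °C

T_f = 33.0 °C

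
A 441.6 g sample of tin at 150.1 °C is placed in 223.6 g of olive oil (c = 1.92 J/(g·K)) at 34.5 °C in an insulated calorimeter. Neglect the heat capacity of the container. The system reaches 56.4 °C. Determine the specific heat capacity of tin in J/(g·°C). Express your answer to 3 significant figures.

c = 0.227 J/(g·°C)

q_gained = (223.6 × 1.92) × (56.4 − 34.5) = 9402 J
q_lost = 441.6 × c × (150.1 − 56.4) = 41377.92 c
Set equal: c = 9402 / 41377.92 = 0.227 J/(g·°C)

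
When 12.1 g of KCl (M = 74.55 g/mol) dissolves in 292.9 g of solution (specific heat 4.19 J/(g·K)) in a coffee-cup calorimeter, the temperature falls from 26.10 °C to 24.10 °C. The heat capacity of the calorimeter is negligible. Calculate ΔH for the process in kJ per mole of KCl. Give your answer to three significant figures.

ΔH = 15.1 kJ/mol

|ΔT| = |24.10 − 26.10| = 2.00 °C
|q_surr| = (292.9 × 4.19) × 2.00 = 1227.251 × 2.00 = 2455 J
n(KCl) = 12.1 / 74.55 = 0.1623 mol
Temperature fell, so q_rxn = +|q_surr| = 2.455 kJ
ΔH = q_rxn / n = 15.13 kJ/mol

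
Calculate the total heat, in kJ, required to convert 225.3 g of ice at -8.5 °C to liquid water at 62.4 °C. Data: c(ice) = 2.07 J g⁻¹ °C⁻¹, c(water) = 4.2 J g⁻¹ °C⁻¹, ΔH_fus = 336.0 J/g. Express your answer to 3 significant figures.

q = 139 kJ

q1 (heat ice -8.5→0.0 °C): 225.3 × 2.07 × 8.5 = 3964 J
q2 (melt at 0 °C): 225.3 × 336.0 = 75701 J
q3 (heat water 0.0→62.4 °C): 225.3 × 4.2 × 62.4 = 59047 J
Total: 3964 + 75701 + 59047 = 138712 J = 139 kJ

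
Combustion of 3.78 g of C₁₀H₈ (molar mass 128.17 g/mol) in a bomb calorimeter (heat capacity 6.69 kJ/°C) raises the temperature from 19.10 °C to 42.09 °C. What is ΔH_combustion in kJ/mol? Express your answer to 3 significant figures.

ΔT = 42.09 − 19.10 = 22.99 °C
q_cal = C_cal × ΔT = 6.69 × 22.99 = 153.8031 kJ
n = 3.78 / 128.17 = 0.02949 mol
q_rxn = −q_cal = -153.8031 kJ
ΔH = -153.8031 / 0.02949 = -5215 kJ/mol

ΔH = -5220 kJ/mol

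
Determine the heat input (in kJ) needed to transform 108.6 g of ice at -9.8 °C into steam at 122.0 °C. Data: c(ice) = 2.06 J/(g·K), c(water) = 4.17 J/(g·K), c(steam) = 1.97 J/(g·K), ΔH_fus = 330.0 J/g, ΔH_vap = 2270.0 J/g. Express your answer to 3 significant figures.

q = 335 kJ

q1 (heat ice -9.8→0.0 °C): 108.6 × 2.06 × 9.8 = 2192 J
q2 (melt at 0 °C): 108.6 × 330.0 = 35838 J
q3 (heat water 0.0→100.0 °C): 108.6 × 4.17 × 100.0 = 45286 J
q4 (vaporize at 100 °C): 108.6 × 2270.0 = 246522 J
q5 (heat steam 100.0→122.0 °C): 108.6 × 1.97 × 22.0 = 4707 J
Total: 2192 + 35838 + 45286 + 246522 + 4707 = 334545 J = 335 kJ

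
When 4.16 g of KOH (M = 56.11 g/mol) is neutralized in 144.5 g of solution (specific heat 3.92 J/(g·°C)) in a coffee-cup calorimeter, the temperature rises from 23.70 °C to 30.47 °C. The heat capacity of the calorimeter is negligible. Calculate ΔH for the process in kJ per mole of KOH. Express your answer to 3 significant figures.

|ΔT| = |30.47 − 23.70| = 6.77 °C
|q_surr| = (144.5 × 3.92) × 6.77 = 566.44 × 6.77 = 3835 J
n(KOH) = 4.16 / 56.11 = 0.07414 mol
Temperature rose, so q_rxn = −|q_surr| = -3.835 kJ
ΔH = q_rxn / n = -51.73 kJ/mol

ΔH = -51.7 kJ/mol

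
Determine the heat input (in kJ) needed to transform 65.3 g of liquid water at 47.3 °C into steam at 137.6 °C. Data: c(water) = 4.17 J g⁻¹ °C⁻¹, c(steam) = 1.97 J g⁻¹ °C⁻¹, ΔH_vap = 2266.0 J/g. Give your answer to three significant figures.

q = 167 kJ

q1 (heat water 47.3→100.0 °C): 65.3 × 4.17 × 52.7 = 14350 J
q2 (vaporize at 100 °C): 65.3 × 2266.0 = 147970 J
q3 (heat steam 100.0→137.6 °C): 65.3 × 1.97 × 37.6 = 4837 J
Total: 14350 + 147970 + 4837 = 167157 J = 167 kJ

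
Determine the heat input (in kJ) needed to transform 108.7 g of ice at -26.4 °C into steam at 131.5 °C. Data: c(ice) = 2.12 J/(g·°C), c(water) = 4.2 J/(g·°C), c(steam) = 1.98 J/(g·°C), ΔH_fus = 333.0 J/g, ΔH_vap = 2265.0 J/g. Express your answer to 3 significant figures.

q1 (heat ice -26.4→0.0 °C): 108.7 × 2.12 × 26.4 = 6084 J
q2 (melt at 0 °C): 108.7 × 333.0 = 36197 J
q3 (heat water 0.0→100.0 °C): 108.7 × 4.2 × 100.0 = 45654 J
q4 (vaporize at 100 °C): 108.7 × 2265.0 = 246206 J
q5 (heat steam 100.0→131.5 °C): 108.7 × 1.98 × 31.5 = 6780 J
Total: 6084 + 36197 + 45654 + 246206 + 6780 = 340921 J = 341 kJ

q = 341 kJ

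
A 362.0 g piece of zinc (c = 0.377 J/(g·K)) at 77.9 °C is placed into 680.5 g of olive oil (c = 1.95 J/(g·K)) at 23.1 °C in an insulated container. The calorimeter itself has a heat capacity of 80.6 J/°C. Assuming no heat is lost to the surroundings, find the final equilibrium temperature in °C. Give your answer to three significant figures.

Heat lost by zinc = heat gained by olive oil + calorimeter.
(362.0)(0.377)(77.9 − T) = [(680.5)(1.95) + 80.6](T − 23.1)
136.474 (77.9 − T) = 1407.575 (T − 23.1)
10631 − 136.474 T = 1407.575 T − 32515
43146 = 1544.049 T
T = 27.94 °C

T_f = 27.9 °C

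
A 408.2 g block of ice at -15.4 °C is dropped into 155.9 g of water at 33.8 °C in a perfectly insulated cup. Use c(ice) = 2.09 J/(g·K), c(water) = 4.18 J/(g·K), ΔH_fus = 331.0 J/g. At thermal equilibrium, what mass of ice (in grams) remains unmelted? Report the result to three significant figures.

Heat to warm all ice to 0 °C: 408.2×2.09×15.4 = 13138 J
Heat released by water cooling to 0 °C: 155.9×4.18×33.8 = 22026 J
22026 J < 13138 + 408.2×331.0 = 148252.2 J, so not all ice melts; final T = 0 °C.
Heat left for melting: 22026 − 13138 = 8888 J
Mass melted = 8888 / 331.0 = 26.85 g
Ice remaining = 408.2 − 26.85 = 381.35 g

m_ice remaining = 381 g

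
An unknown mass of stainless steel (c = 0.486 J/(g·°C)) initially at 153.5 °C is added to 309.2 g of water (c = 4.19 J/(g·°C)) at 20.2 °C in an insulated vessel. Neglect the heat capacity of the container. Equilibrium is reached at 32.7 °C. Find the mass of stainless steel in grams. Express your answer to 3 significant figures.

m = 276 g

q_gained = (309.2 × 4.19) × (32.7 − 20.2) = 16190 J
q_lost = m × 0.486 × (153.5 − 32.7) = 58.7088 m
m = 16190 / 58.7088 = 276 g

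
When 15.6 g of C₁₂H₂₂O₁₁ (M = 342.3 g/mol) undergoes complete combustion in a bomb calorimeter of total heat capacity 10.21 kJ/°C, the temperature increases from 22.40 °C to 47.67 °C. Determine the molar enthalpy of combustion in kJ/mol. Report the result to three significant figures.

ΔT = 47.67 − 22.40 = 25.27 °C
q_cal = C_cal × ΔT = 10.21 × 25.27 = 258.0067 kJ
n = 15.6 / 342.3 = 0.04557 mol
q_rxn = −q_cal = -258.0067 kJ
ΔH = -258.0067 / 0.04557 = -5662 kJ/mol

ΔH = -5660 kJ/mol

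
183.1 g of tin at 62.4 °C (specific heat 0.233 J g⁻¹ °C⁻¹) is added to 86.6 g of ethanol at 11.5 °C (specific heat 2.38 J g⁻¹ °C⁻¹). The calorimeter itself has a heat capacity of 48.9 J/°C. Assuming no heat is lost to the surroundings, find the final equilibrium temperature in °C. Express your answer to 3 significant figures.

T_f = 18.8 °C

Heat lost by tin = heat gained by ethanol + calorimeter.
(183.1)(0.233)(62.4 − T) = [(86.6)(2.38) + 48.9](T − 11.5)
42.6623 (62.4 − T) = 255.008 (T − 11.5)
2662.1 − 42.6623 T = 255.008 T − 2932.6
5594.7 = 297.6703 T
T = 18.79 °C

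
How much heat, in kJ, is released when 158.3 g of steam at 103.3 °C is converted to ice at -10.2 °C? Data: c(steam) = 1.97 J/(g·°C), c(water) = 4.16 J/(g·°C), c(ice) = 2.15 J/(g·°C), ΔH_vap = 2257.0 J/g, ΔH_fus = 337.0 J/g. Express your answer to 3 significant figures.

q = 481 kJ

q1 (cool steam 103.3→100 °C): 158.3 × 1.97 × 3.3 = 1029 J
q2 (condense at 100 °C): 158.3 × 2257.0 = 357283 J
q3 (cool water 100→0 °C): 158.3 × 4.16 × 100.0 = 65853 J
q4 (freeze at 0 °C): 158.3 × 337.0 = 53347 J
q5 (cool ice 0→-10.2 °C): 158.3 × 2.15 × 10.2 = 3472 J
Total: 1029 + 357283 + 65853 + 53347 + 3472 = 480984 J = 481 kJ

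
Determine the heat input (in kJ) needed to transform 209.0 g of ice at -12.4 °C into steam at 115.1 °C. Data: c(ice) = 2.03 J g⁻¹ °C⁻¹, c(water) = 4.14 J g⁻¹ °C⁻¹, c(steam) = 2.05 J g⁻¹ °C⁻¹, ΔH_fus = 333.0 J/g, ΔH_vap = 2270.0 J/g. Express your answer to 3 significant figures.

q1 (heat ice -12.4→0.0 °C): 209.0 × 2.03 × 12.4 = 5261 J
q2 (melt at 0 °C): 209.0 × 333.0 = 69597 J
q3 (heat water 0.0→100.0 °C): 209.0 × 4.14 × 100.0 = 86526 J
q4 (vaporize at 100 °C): 209.0 × 2270.0 = 474430 J
q5 (heat steam 100.0→115.1 °C): 209.0 × 2.05 × 15.1 = 6470 J
Total: 5261 + 69597 + 86526 + 474430 + 6470 = 642284 J = 642 kJ

q = 642 kJ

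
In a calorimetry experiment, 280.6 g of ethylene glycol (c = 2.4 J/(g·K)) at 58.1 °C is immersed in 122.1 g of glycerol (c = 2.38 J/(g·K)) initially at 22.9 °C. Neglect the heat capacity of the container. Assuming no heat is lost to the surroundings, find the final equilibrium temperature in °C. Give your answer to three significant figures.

Heat lost by ethylene glycol = heat gained by glycerol.
(280.6)(2.4)(58.1 − T) = (122.1)(2.38)(T − 22.9)
673.44 (58.1 − T) = 290.598 (T − 22.9)
39127 − 673.44 T = 290.598 T − 6654.7
45781.7 = 964.038 T
T = 47.49 °C

T_f = 47.5 °C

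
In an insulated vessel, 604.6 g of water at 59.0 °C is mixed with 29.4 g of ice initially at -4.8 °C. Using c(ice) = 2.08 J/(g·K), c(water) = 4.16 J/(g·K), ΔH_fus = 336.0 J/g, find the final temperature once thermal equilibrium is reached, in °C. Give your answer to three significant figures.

T_f = 52.4 °C

Heat to bring ice to 0 °C and melt it: q₁ = 29.4×2.08×4.8 + 29.4×336.0 = 10172 J
Heat the water can supply cooling to 0 °C: 604.6×4.16×59.0 = 148393 J > q₁, so all ice melts.
Energy balance: 604.6×4.16×(59.0 − T) = 10172 + 29.4×4.16×(T − 0)
2515.136(59.0 − T) = 10172 + 122.304 T
148393 − 10172 = 2637.440 T
T = 138221 / 2637.440 = 52.41 °C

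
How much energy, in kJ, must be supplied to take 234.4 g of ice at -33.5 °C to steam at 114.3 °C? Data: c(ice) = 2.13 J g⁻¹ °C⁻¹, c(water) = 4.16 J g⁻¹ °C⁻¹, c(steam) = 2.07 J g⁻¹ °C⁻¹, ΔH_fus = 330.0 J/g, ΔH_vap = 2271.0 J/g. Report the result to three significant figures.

q1 (heat ice -33.5→0.0 °C): 234.4 × 2.13 × 33.5 = 16726 J
q2 (melt at 0 °C): 234.4 × 330.0 = 77352 J
q3 (heat water 0.0→100.0 °C): 234.4 × 4.16 × 100.0 = 97510 J
q4 (vaporize at 100 °C): 234.4 × 2271.0 = 532322 J
q5 (heat steam 100.0→114.3 °C): 234.4 × 2.07 × 14.3 = 6938 J
Total: 16726 + 77352 + 97510 + 532322 + 6938 = 730848 J = 731 kJ

q = 731 kJ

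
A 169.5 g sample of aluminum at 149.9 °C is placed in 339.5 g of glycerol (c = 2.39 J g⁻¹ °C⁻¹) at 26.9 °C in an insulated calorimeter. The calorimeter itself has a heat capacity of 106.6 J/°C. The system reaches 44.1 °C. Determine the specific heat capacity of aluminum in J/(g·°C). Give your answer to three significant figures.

q_gained = (339.5 × 2.39 + 106.6) × (44.1 − 26.9) = 15790 J
q_lost = 169.5 × c × (149.9 − 44.1) = 17933.1 c
Set equal: c = 15790 / 17933.1 = 0.880 J/(g·°C)

c = 0.880 J/(g·°C)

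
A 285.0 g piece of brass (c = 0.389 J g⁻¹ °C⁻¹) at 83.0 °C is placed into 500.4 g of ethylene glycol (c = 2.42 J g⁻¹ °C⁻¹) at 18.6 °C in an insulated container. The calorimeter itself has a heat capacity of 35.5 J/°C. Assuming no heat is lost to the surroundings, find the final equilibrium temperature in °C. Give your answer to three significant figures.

Heat lost by brass = heat gained by ethylene glycol + calorimeter.
(285.0)(0.389)(83.0 − T) = [(500.4)(2.42) + 35.5](T − 18.6)
110.865 (83.0 − T) = 1246.468 (T − 18.6)
9201.8 − 110.865 T = 1246.468 T − 23184
32385.8 = 1357.333 T
T = 23.86 °C

T_f = 23.9 °C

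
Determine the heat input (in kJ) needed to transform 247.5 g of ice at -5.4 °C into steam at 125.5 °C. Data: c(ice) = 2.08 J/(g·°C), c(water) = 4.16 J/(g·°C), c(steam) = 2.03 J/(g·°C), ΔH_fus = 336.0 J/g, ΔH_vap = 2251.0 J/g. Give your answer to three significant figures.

q = 759 kJ

q1 (heat ice -5.4→0.0 °C): 247.5 × 2.08 × 5.4 = 2780 J
q2 (melt at 0 °C): 247.5 × 336.0 = 83160 J
q3 (heat water 0.0→100.0 °C): 247.5 × 4.16 × 100.0 = 102960 J
q4 (vaporize at 100 °C): 247.5 × 2251.0 = 557123 J
q5 (heat steam 100.0→125.5 °C): 247.5 × 2.03 × 25.5 = 12812 J
Total: 2780 + 83160 + 102960 + 557123 + 12812 = 758835 J = 759 kJ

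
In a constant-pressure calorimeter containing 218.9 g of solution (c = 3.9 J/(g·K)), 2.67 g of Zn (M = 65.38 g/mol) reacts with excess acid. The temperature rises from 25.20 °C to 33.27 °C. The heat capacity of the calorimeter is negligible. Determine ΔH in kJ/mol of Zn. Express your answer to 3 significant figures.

ΔH = -169 kJ/mol

|ΔT| = |33.27 − 25.20| = 8.07 °C
|q_surr| = (218.9 × 3.9) × 8.07 = 853.71 × 8.07 = 6889 J
n(Zn) = 2.67 / 65.38 = 0.04084 mol
Temperature rose, so q_rxn = −|q_surr| = -6.889 kJ
ΔH = q_rxn / n = -168.7 kJ/mol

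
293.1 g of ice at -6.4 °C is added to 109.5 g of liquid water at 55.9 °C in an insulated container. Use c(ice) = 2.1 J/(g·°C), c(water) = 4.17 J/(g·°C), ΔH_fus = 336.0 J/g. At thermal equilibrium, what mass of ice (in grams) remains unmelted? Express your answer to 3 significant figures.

m_ice remaining = 229 g

Heat to warm all ice to 0 °C: 293.1×2.1×6.4 = 3939.3 J
Heat released by water cooling to 0 °C: 109.5×4.17×55.9 = 25525 J
25525 J < 3939.3 + 293.1×336.0 = 102420.9 J, so not all ice melts; final T = 0 °C.
Heat left for melting: 25525 − 3939.3 = 21585.7 J
Mass melted = 21585.7 / 336.0 = 64.24 g
Ice remaining = 293.1 − 64.24 = 228.86 g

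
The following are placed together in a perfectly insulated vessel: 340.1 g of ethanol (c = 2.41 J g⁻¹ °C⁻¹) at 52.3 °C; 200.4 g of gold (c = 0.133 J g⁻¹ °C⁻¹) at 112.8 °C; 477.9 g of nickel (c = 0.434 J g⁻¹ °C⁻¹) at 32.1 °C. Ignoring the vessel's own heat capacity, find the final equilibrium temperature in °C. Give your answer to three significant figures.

T_f = 49.9 °C

Σ mᵢcᵢ(T − Tᵢ) = 0  ⇒  T = Σ mᵢcᵢTᵢ / Σ mᵢcᵢ
Σ mᵢcᵢ = 340.1×2.41 + 200.4×0.133 + 477.9×0.434 = 1053.7028
Σ mᵢcᵢTᵢ = 819.641×52.3 + 26.6532×112.8 + 207.4086×32.1 = 52532
T = 52532 / 1053.7028 = 49.85 °C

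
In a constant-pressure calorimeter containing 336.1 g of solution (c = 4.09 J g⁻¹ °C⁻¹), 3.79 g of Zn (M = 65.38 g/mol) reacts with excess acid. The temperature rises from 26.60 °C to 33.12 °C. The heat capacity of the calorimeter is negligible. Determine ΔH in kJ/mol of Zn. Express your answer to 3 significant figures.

ΔH = -155 kJ/mol

|ΔT| = |33.12 − 26.60| = 6.52 °C
|q_surr| = (336.1 × 4.09) × 6.52 = 1374.649 × 6.52 = 8963 J
n(Zn) = 3.79 / 65.38 = 0.05797 mol
Temperature rose, so q_rxn = −|q_surr| = -8.963 kJ
ΔH = q_rxn / n = -154.6 kJ/mol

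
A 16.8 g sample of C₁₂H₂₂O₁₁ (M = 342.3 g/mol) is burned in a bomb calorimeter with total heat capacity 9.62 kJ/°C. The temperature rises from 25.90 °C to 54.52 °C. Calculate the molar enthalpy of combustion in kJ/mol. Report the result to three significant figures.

ΔH = -5610 kJ/mol

ΔT = 54.52 − 25.90 = 28.62 °C
q_cal = C_cal × ΔT = 9.62 × 28.62 = 275.3244 kJ
n = 16.8 / 342.3 = 0.04908 mol
q_rxn = −q_cal = -275.3244 kJ
ΔH = -275.3244 / 0.04908 = -5610 kJ/mol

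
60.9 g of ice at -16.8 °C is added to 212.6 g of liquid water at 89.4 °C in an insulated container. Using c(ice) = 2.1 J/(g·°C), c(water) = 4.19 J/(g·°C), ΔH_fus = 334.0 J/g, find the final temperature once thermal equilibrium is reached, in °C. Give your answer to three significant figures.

T_f = 49.9 °C

Heat to bring ice to 0 °C and melt it: q₁ = 60.9×2.1×16.8 + 60.9×334.0 = 22489 J
Heat the water can supply cooling to 0 °C: 212.6×4.19×89.4 = 79637.0 J > q₁, so all ice melts.
Energy balance: 212.6×4.19×(89.4 − T) = 22489 + 60.9×4.19×(T − 0)
890.794(89.4 − T) = 22489 + 255.171 T
79637.0 − 22489 = 1145.965 T
T = 57148.0 / 1145.965 = 49.87 °C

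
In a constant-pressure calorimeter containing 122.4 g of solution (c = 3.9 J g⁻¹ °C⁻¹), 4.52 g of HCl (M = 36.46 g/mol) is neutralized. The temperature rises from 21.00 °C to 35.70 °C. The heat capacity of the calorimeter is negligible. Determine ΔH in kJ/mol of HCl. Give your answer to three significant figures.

|ΔT| = |35.70 − 21.00| = 14.70 °C
|q_surr| = (122.4 × 3.9) × 14.70 = 477.36 × 14.70 = 7017 J
n(HCl) = 4.52 / 36.46 = 0.1240 mol
Temperature rose, so q_rxn = −|q_surr| = -7.017 kJ
ΔH = q_rxn / n = -56.59 kJ/mol

ΔH = -56.6 kJ/mol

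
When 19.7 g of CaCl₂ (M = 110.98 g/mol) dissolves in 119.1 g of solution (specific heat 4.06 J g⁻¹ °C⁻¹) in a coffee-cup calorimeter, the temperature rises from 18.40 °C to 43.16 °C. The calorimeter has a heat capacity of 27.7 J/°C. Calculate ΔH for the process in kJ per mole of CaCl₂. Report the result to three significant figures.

|ΔT| = |43.16 − 18.40| = 24.76 °C
|q_surr| = (119.1 × 4.06 + 27.7) × 24.76 = 511.246 × 24.76 = 12660 J
n(CaCl₂) = 19.7 / 110.98 = 0.1775 mol
Temperature rose, so q_rxn = −|q_surr| = -12.66 kJ
ΔH = q_rxn / n = -71.32 kJ/mol

ΔH = -71.3 kJ/mol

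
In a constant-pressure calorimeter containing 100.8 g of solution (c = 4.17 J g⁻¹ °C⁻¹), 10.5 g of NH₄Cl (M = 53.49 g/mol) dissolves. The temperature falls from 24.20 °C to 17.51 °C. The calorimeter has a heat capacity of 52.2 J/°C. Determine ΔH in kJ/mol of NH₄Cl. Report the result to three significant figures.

|ΔT| = |17.51 − 24.20| = 6.69 °C
|q_surr| = (100.8 × 4.17 + 52.2) × 6.69 = 472.536 × 6.69 = 3161 J
n(NH₄Cl) = 10.5 / 53.49 = 0.1963 mol
Temperature fell, so q_rxn = +|q_surr| = 3.161 kJ
ΔH = q_rxn / n = 16.10 kJ/mol

ΔH = 16.1 kJ/mol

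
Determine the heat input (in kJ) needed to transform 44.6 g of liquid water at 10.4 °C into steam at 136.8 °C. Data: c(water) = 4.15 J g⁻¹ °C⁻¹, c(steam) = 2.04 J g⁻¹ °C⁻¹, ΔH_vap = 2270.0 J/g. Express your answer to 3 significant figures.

q1 (heat water 10.4→100.0 °C): 44.6 × 4.15 × 89.6 = 16584 J
q2 (vaporize at 100 °C): 44.6 × 2270.0 = 101242 J
q3 (heat steam 100.0→136.8 °C): 44.6 × 2.04 × 36.8 = 3348 J
Total: 16584 + 101242 + 3348 = 121174 J = 121 kJ

q = 121 kJ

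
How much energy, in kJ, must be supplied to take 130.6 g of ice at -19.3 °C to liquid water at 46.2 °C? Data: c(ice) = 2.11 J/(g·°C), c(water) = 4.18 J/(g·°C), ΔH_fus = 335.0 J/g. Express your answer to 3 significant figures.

q = 74.3 kJ

q1 (heat ice -19.3→0.0 °C): 130.6 × 2.11 × 19.3 = 5318 J
q2 (melt at 0 °C): 130.6 × 335.0 = 43751 J
q3 (heat water 0.0→46.2 °C): 130.6 × 4.18 × 46.2 = 25221 J
Total: 5318 + 43751 + 25221 = 74290 J = 74.3 kJ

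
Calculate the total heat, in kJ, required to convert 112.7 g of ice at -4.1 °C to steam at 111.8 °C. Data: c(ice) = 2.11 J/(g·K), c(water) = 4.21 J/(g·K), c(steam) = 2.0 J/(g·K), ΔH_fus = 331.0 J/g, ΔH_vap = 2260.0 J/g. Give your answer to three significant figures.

q1 (heat ice -4.1→0.0 °C): 112.7 × 2.11 × 4.1 = 975 J
q2 (melt at 0 °C): 112.7 × 331.0 = 37304 J
q3 (heat water 0.0→100.0 °C): 112.7 × 4.21 × 100.0 = 47447 J
q4 (vaporize at 100 °C): 112.7 × 2260.0 = 254702 J
q5 (heat steam 100.0→111.8 °C): 112.7 × 2.0 × 11.8 = 2660 J
Total: 975 + 37304 + 47447 + 254702 + 2660 = 343088 J = 343 kJ

q = 343 kJ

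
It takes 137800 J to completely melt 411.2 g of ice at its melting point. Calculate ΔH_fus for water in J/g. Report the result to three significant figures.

ΔH_fus = q / m = 137800 / 411.2 = 335 J/g

ΔH_fus = 335 J/g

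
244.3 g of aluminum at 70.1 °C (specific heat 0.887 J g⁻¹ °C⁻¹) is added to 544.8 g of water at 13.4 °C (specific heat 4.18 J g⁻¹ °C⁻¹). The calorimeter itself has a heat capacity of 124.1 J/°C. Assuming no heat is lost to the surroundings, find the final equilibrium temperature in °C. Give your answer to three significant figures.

Heat lost by aluminum = heat gained by water + calorimeter.
(244.3)(0.887)(70.1 − T) = [(544.8)(4.18) + 124.1](T − 13.4)
216.6941 (70.1 − T) = 2401.364 (T − 13.4)
15190 − 216.6941 T = 2401.364 T − 32178
47368 = 2618.0581 T
T = 18.09 °C

T_f = 18.1 °C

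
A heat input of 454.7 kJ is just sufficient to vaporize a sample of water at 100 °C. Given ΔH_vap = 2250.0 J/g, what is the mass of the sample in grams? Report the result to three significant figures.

m = q / ΔH_vap = 454700 J / 2250.0 J/g = 202 g

m = 202 g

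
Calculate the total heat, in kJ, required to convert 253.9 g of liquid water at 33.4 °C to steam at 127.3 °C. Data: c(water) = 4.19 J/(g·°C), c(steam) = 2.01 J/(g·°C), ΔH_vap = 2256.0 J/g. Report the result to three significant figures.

q = 658 kJ

q1 (heat water 33.4→100.0 °C): 253.9 × 4.19 × 66.6 = 70852 J
q2 (vaporize at 100 °C): 253.9 × 2256.0 = 572798 J
q3 (heat steam 100.0→127.3 °C): 253.9 × 2.01 × 27.3 = 13932 J
Total: 70852 + 572798 + 13932 = 657582 J = 658 kJ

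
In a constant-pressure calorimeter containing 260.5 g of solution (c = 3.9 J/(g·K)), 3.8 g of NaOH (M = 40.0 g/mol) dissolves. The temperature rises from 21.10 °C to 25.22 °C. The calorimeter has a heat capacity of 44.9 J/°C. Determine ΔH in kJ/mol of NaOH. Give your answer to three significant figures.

ΔH = -46.0 kJ/mol

|ΔT| = |25.22 − 21.10| = 4.12 °C
|q_surr| = (260.5 × 3.9 + 44.9) × 4.12 = 1060.85 × 4.12 = 4371 J
n(NaOH) = 3.8 / 40.0 = 0.09500 mol
Temperature rose, so q_rxn = −|q_surr| = -4.371 kJ
ΔH = q_rxn / n = -46.01 kJ/mol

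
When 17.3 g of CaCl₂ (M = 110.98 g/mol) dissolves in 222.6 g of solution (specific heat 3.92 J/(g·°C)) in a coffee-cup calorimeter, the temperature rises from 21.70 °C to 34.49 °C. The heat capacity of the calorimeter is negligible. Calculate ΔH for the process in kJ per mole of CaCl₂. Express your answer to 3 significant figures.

|ΔT| = |34.49 − 21.70| = 12.79 °C
|q_surr| = (222.6 × 3.92) × 12.79 = 872.592 × 12.79 = 11160 J
n(CaCl₂) = 17.3 / 110.98 = 0.1559 mol
Temperature rose, so q_rxn = −|q_surr| = -11.16 kJ
ΔH = q_rxn / n = -71.58 kJ/mol

ΔH = -71.6 kJ/mol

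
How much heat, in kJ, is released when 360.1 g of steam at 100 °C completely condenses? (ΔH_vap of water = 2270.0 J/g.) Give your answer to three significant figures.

q = m × ΔH_vap = 360.1 × 2270.0 = 817400 J = 817 kJ

q = 817 kJ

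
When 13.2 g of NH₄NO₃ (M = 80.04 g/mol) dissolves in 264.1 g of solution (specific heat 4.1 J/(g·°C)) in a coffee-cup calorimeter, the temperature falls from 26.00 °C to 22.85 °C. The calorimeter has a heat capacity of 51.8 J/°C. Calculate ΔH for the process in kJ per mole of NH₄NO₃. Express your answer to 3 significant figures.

|ΔT| = |22.85 − 26.00| = 3.15 °C
|q_surr| = (264.1 × 4.1 + 51.8) × 3.15 = 1134.61 × 3.15 = 3574 J
n(NH₄NO₃) = 13.2 / 80.04 = 0.1649 mol
Temperature fell, so q_rxn = +|q_surr| = 3.574 kJ
ΔH = q_rxn / n = 21.67 kJ/mol

ΔH = 21.7 kJ/mol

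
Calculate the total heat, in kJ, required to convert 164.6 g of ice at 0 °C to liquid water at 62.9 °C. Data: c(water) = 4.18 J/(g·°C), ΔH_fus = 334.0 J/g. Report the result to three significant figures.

q1 (melt at 0 °C): 164.6 × 334.0 = 54976 J
q2 (heat water 0.0→62.9 °C): 164.6 × 4.18 × 62.9 = 43277 J
Total: 54976 + 43277 = 98253 J = 98.3 kJ

q = 98.3 kJ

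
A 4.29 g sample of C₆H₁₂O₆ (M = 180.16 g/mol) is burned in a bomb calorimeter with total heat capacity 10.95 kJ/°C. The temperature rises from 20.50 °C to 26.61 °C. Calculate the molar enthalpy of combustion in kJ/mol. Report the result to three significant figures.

ΔH = -2810 kJ/mol

ΔT = 26.61 − 20.50 = 6.11 °C
q_cal = C_cal × ΔT = 10.95 × 6.11 = 66.9045 kJ
n = 4.29 / 180.16 = 0.02381 mol
q_rxn = −q_cal = -66.9045 kJ
ΔH = -66.9045 / 0.02381 = -2810 kJ/mol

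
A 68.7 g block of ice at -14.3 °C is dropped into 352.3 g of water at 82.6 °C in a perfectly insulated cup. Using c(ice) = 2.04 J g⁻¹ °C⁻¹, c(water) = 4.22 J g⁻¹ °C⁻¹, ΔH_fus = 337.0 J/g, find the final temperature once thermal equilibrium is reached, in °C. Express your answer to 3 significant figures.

T_f = 55.0 °C

Heat to bring ice to 0 °C and melt it: q₁ = 68.7×2.04×14.3 + 68.7×337.0 = 25156 J
Heat the water can supply cooling to 0 °C: 352.3×4.22×82.6 = 122802 J > q₁, so all ice melts.
Energy balance: 352.3×4.22×(82.6 − T) = 25156 + 68.7×4.22×(T − 0)
1486.706(82.6 − T) = 25156 + 289.914 T
122802 − 25156 = 1776.620 T
T = 97646 / 1776.620 = 54.96 °C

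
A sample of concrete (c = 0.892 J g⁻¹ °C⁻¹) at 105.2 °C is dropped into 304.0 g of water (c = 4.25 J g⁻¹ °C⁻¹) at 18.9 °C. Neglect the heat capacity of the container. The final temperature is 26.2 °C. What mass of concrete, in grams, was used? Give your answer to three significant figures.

m = 134 g

q_gained = (304.0 × 4.25) × (26.2 − 18.9) = 9432 J
q_lost = m × 0.892 × (105.2 − 26.2) = 70.468 m
m = 9432 / 70.468 = 134 g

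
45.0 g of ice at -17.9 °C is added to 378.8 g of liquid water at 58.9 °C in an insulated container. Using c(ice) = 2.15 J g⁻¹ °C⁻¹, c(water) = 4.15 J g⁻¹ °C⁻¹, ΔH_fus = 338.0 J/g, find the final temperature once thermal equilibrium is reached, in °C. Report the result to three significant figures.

T_f = 43.0 °C

Heat to bring ice to 0 °C and melt it: q₁ = 45.0×2.15×17.9 + 45.0×338.0 = 16942 J
Heat the water can supply cooling to 0 °C: 378.8×4.15×58.9 = 92592.0 J > q₁, so all ice melts.
Energy balance: 378.8×4.15×(58.9 − T) = 16942 + 45.0×4.15×(T − 0)
1572.02(58.9 − T) = 16942 + 186.75 T
92592.0 − 16942 = 1758.77 T
T = 75650.0 / 1758.77 = 43.01 °C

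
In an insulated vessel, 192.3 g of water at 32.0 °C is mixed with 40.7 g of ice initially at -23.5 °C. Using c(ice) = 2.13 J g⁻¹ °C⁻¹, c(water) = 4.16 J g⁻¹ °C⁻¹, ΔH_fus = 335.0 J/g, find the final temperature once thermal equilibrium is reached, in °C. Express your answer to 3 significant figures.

Heat to bring ice to 0 °C and melt it: q₁ = 40.7×2.13×23.5 + 40.7×335.0 = 15672 J
Heat the water can supply cooling to 0 °C: 192.3×4.16×32.0 = 25599.0 J > q₁, so all ice melts.
Energy balance: 192.3×4.16×(32.0 − T) = 15672 + 40.7×4.16×(T − 0)
799.968(32.0 − T) = 15672 + 169.312 T
25599.0 − 15672 = 969.280 T
T = 9927.0 / 969.280 = 10.24 °C

T_f = 10.2 °C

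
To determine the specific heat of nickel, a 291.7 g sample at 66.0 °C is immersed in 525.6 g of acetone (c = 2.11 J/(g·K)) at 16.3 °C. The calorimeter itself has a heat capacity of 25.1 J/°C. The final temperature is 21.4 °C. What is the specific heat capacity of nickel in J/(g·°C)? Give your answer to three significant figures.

c = 0.445 J/(g·°C)

q_gained = (525.6 × 2.11 + 25.1) × (21.4 − 16.3) = 5784 J
q_lost = 291.7 × c × (66.0 − 21.4) = 13009.82 c
Set equal: c = 5784 / 13009.82 = 0.445 J/(g·°C)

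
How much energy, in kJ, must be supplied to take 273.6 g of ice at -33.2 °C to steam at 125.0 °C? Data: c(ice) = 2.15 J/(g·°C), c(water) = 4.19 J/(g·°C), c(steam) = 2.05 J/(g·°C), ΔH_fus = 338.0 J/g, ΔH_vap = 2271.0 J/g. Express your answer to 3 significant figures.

q1 (heat ice -33.2→0.0 °C): 273.6 × 2.15 × 33.2 = 19530 J
q2 (melt at 0 °C): 273.6 × 338.0 = 92477 J
q3 (heat water 0.0→100.0 °C): 273.6 × 4.19 × 100.0 = 114638 J
q4 (vaporize at 100 °C): 273.6 × 2271.0 = 621346 J
q5 (heat steam 100.0→125.0 °C): 273.6 × 2.05 × 25.0 = 14022 J
Total: 19530 + 92477 + 114638 + 621346 + 14022 = 862013 J = 862 kJ

q = 862 kJ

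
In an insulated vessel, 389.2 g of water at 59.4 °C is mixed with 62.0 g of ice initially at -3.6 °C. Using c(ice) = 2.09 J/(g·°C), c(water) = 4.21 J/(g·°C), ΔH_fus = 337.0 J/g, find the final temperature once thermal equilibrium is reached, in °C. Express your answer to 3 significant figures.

Heat to bring ice to 0 °C and melt it: q₁ = 62.0×2.09×3.6 + 62.0×337.0 = 21360 J
Heat the water can supply cooling to 0 °C: 389.2×4.21×59.4 = 97328.8 J > q₁, so all ice melts.
Energy balance: 389.2×4.21×(59.4 − T) = 21360 + 62.0×4.21×(T − 0)
1638.532(59.4 − T) = 21360 + 261.02 T
97328.8 − 21360 = 1899.552 T
T = 75968.8 / 1899.552 = 39.99 °C

T_f = 40.0 °C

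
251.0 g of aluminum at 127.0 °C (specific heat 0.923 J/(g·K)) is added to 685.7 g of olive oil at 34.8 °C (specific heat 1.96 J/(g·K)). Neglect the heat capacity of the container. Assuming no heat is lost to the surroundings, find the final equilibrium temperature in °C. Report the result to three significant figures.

Heat lost by aluminum = heat gained by olive oil.
(251.0)(0.923)(127.0 − T) = (685.7)(1.96)(T − 34.8)
231.673 (127.0 − T) = 1343.972 (T − 34.8)
29422 − 231.673 T = 1343.972 T − 46770
76192 = 1575.645 T
T = 48.36 °C

T_f = 48.4 °C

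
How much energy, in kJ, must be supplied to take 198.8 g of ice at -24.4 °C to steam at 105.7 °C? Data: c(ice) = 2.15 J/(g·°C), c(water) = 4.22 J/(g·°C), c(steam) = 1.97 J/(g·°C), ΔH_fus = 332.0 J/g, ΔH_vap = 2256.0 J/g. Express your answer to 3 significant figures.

q = 611 kJ

q1 (heat ice -24.4→0.0 °C): 198.8 × 2.15 × 24.4 = 10429 J
q2 (melt at 0 °C): 198.8 × 332.0 = 66002 J
q3 (heat water 0.0→100.0 °C): 198.8 × 4.22 × 100.0 = 83894 J
q4 (vaporize at 100 °C): 198.8 × 2256.0 = 448493 J
q5 (heat steam 100.0→105.7 °C): 198.8 × 1.97 × 5.7 = 2232 J
Total: 10429 + 66002 + 83894 + 448493 + 2232 = 611050 J = 611 kJ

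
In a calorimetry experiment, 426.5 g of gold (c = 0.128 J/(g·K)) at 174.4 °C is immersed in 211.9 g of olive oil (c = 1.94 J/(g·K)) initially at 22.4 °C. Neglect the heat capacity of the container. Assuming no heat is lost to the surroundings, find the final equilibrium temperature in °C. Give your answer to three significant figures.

Heat lost by gold = heat gained by olive oil.
(426.5)(0.128)(174.4 − T) = (211.9)(1.94)(T − 22.4)
54.592 (174.4 − T) = 411.086 (T − 22.4)
9520.8 − 54.592 T = 411.086 T − 9208.3
18729.1 = 465.678 T
T = 40.22 °C

T_f = 40.2 °C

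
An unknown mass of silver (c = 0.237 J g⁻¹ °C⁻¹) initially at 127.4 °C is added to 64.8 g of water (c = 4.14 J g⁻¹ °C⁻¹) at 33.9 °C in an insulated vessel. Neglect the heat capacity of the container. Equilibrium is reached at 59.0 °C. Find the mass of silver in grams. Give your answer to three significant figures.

q_gained = (64.8 × 4.14) × (59.0 − 33.9) = 6734 J
q_lost = m × 0.237 × (127.4 − 59.0) = 16.2108 m
m = 6734 / 16.2108 = 415 g

m = 415 g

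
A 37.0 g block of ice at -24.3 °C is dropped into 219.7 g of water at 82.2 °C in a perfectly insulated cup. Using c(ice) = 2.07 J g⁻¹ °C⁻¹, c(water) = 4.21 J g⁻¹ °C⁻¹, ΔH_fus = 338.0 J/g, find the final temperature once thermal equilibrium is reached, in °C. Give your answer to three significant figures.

Heat to bring ice to 0 °C and melt it: q₁ = 37.0×2.07×24.3 + 37.0×338.0 = 14367 J
Heat the water can supply cooling to 0 °C: 219.7×4.21×82.2 = 76029.8 J > q₁, so all ice melts.
Energy balance: 219.7×4.21×(82.2 − T) = 14367 + 37.0×4.21×(T − 0)
924.937(82.2 − T) = 14367 + 155.77 T
76029.8 − 14367 = 1080.707 T
T = 61662.8 / 1080.707 = 57.06 °C

T_f = 57.1 °C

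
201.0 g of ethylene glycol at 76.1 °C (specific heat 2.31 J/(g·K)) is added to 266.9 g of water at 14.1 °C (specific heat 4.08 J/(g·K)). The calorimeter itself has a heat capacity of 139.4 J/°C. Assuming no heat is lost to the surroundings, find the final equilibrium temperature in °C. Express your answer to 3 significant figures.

T_f = 31.1 °C

Heat lost by ethylene glycol = heat gained by water + calorimeter.
(201.0)(2.31)(76.1 − T) = [(266.9)(4.08) + 139.4](T − 14.1)
464.31 (76.1 − T) = 1228.352 (T − 14.1)
35334 − 464.31 T = 1228.352 T − 17320
52654 = 1692.662 T
T = 31.11 °C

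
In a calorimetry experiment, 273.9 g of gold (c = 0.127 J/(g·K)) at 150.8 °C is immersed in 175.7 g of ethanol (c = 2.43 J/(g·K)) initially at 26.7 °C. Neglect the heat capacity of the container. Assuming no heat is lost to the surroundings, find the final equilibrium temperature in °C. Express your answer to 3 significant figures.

Heat lost by gold = heat gained by ethanol.
(273.9)(0.127)(150.8 − T) = (175.7)(2.43)(T − 26.7)
34.7853 (150.8 − T) = 426.951 (T − 26.7)
5245.62 − 34.7853 T = 426.951 T − 11399.6
16645.22 = 461.7363 T
T = 36.049 °C

T_f = 36.0 °C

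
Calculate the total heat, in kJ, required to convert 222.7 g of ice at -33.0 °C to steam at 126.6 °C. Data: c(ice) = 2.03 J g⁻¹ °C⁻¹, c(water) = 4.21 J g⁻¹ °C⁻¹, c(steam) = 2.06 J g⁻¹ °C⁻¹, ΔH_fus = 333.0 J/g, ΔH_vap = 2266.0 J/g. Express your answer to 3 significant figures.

q = 700 kJ

q1 (heat ice -33.0→0.0 °C): 222.7 × 2.03 × 33.0 = 14919 J
q2 (melt at 0 °C): 222.7 × 333.0 = 74159 J
q3 (heat water 0.0→100.0 °C): 222.7 × 4.21 × 100.0 = 93757 J
q4 (vaporize at 100 °C): 222.7 × 2266.0 = 504638 J
q5 (heat steam 100.0→126.6 °C): 222.7 × 2.06 × 26.6 = 12203 J
Total: 14919 + 74159 + 93757 + 504638 + 12203 = 699676 J = 700 kJ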